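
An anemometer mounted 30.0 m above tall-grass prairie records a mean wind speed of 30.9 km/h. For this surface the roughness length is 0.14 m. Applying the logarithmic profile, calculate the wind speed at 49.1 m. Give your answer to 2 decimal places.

Log law: V(z) ∝ ln(z/z₀), so V₂/V₁ = ln(z₂/z₀) / ln(z₁/z₀).
ln(49.1/0.14) = 5.8600, ln(30.0/0.14) = 5.3673
V₂ = 30.9 × 5.8600/5.3673 = 30.9 × 1.0918 = 33.7363 km/h

33.74 km/h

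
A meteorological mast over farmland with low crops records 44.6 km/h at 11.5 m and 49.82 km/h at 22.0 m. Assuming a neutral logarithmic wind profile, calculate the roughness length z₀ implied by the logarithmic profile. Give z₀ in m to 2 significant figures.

Log law: V(z) ∝ ln(z/z₀). With r = V₁/V₂ = 44.6/49.82 = 0.89522,
r · ln(z₂/z₀) = ln(z₁/z₀) ⇒ ln z₀ = (ln z₁ − r·ln z₂)/(1 − r)
ln z₀ = (2.44235 − 0.89522×3.09104) / 0.10478 = -3.1001
z₀ = exp(-3.1001) = 0.04504 m

z₀ ≈ 0.045 m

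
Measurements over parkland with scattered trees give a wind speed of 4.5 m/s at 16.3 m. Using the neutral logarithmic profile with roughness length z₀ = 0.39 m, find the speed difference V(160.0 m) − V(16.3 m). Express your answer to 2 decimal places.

2.75 m/s

Log law: V₂ = V₁ · ln(z₂/z₀)/ln(z₁/z₀) = 4.5 × 6.0168/3.7328 = 7.2535 m/s
ΔV = 7.2535 − 4.5 = 2.7535 m/s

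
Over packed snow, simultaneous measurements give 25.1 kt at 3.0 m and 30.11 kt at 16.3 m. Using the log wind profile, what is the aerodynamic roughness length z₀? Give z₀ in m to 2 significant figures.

z₀ ≈ 0.00062 m

Log law: V(z) ∝ ln(z/z₀). With r = V₁/V₂ = 25.1/30.11 = 0.83361,
r · ln(z₂/z₀) = ln(z₁/z₀) ⇒ ln z₀ = (ln z₁ − r·ln z₂)/(1 − r)
ln z₀ = (1.09861 − 0.83361×2.79117) / 0.16639 = -7.3810
z₀ = exp(-7.3810) = 0.0006230 m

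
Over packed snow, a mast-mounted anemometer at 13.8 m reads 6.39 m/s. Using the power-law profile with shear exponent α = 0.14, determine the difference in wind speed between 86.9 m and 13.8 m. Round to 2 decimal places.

1.88 m/s

Power law: V₂ = V₁ · (z₂/z₁)^α = 6.39 × (6.2971)^0.14 = 8.2676 m/s
ΔV = 8.2676 − 6.39 = 1.8776 m/s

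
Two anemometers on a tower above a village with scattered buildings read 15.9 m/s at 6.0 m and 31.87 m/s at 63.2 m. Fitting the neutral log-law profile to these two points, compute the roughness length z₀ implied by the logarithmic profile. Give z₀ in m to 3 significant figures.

Log law: V(z) ∝ ln(z/z₀). With r = V₁/V₂ = 15.9/31.87 = 0.49890,
r · ln(z₂/z₀) = ln(z₁/z₀) ⇒ ln z₀ = (ln z₁ − r·ln z₂)/(1 − r)
ln z₀ = (1.79176 − 0.49890×4.14630) / 0.50110 = -0.5525
z₀ = exp(-0.5525) = 0.5755 m

z₀ ≈ 0.576 m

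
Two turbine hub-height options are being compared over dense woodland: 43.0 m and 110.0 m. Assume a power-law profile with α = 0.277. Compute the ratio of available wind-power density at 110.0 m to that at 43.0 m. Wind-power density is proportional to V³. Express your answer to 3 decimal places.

Speed ratio: V_B/V_A = (z_B/z_A)^α = (110.0/43.0)^0.277 = (2.5581)^0.277 = 1.29716
Power-density ratio: P_B/P_A = (V_B/V_A)³ = (1.29716)³ = 2.18265

2.183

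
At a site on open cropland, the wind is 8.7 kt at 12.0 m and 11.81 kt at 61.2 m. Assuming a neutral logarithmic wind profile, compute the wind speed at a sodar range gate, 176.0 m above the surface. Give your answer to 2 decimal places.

13.83 kt

Log law: V ∝ ln(z/z₀). From the pair, with r = V₁/V₂ = 0.73666,
ln z₀ = (ln z₁ − r·ln z₂)/(1 − r) = (2.4849 − 0.73666×4.1141)/0.26334 = -2.0728 → z₀ = 0.1258 m
V₃ = V₁ · ln(z₃/z₀)/ln(z₁/z₀) = 8.7 × 7.2433/4.5577 = 13.8264 kt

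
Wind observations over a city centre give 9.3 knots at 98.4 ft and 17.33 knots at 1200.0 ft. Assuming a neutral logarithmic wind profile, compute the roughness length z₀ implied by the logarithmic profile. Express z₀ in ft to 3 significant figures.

z₀ ≈ 5.43 ft

Log law: V(z) ∝ ln(z/z₀). With r = V₁/V₂ = 9.3/17.33 = 0.53664,
r · ln(z₂/z₀) = ln(z₁/z₀) ⇒ ln z₀ = (ln z₁ − r·ln z₂)/(1 − r)
ln z₀ = (4.58904 − 0.53664×7.09008) / 0.46336 = 1.6924
z₀ = exp(1.6924) = 5.433 ft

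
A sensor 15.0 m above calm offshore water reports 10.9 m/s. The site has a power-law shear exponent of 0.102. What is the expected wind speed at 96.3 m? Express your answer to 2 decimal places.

Power-law profile: V₂ = V₁ · (z₂/z₁)^α
V₂ = 10.9 × (96.3/15.0)^0.102 = 10.9 × (6.4200)^0.102
    = 10.9 × 1.2088 = 13.1763 m/s

13.18 m/s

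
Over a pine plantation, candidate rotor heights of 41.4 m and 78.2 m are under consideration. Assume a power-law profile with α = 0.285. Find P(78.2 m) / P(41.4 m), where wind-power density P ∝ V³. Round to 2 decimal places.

1.72

Speed ratio: V_B/V_A = (z_B/z_A)^α = (78.2/41.4)^0.285 = (1.8889)^0.285 = 1.19872
Power-density ratio: P_B/P_A = (V_B/V_A)³ = (1.19872)³ = 1.72249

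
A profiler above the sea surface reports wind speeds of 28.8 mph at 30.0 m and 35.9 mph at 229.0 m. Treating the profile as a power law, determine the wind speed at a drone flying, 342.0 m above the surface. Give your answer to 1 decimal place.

37.5 mph

First find α: α = ln(V₂/V₁)/ln(z₂/z₁) = ln(35.9/28.8)/ln(229.0/30.0) = 0.22036/2.03252 = 0.1084
Extrapolate from 229.0 m to 342.0 m: V₃ = 35.9 × (342.0/229.0)^0.1084 = 35.9 × 1.0444 = 37.4956 mph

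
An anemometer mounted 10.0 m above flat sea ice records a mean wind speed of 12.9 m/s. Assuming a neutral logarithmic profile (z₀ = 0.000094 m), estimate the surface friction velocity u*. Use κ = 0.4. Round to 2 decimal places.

u* ≈ 0.45 m/s

Log law: V(z) = (u*/κ) · ln(z/z₀) ⇒ u* = κ · V / ln(z/z₀)
u* = 0.4 × 12.9 / ln(10.0/0.000094) = 0.4 × 12.9 / 11.5748
   = 5.1600 / 11.5748 = 0.4458 m/s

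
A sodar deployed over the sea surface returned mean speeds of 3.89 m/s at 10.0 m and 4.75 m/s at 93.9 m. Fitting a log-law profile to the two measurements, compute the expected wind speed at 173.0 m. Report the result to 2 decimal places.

4.98 m/s

Log law: V ∝ ln(z/z₀). From the pair, with r = V₁/V₂ = 0.81895,
ln z₀ = (ln z₁ − r·ln z₂)/(1 − r) = (2.3026 − 0.81895×4.5422)/0.18105 = -7.8279 → z₀ = 0.0003985 m
V₃ = V₁ · ln(z₃/z₀)/ln(z₁/z₀) = 3.89 × 12.9812/10.1305 = 4.9846 m/s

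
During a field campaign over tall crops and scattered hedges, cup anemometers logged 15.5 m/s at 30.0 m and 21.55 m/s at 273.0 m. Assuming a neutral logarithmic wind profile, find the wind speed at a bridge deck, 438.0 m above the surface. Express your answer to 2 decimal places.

Log law: V ∝ ln(z/z₀). From the pair, with r = V₁/V₂ = 0.71926,
ln z₀ = (ln z₁ − r·ln z₂)/(1 − r) = (3.4012 − 0.71926×5.6095)/0.28074 = -2.2564 → z₀ = 0.1047 m
V₃ = V₁ · ln(z₃/z₀)/ln(z₁/z₀) = 15.5 × 8.3386/5.6576 = 22.8452 m/s

22.85 m/s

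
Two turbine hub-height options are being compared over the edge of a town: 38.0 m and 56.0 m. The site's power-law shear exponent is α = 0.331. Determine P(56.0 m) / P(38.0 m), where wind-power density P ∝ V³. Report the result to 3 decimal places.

1.470

Speed ratio: V_B/V_A = (z_B/z_A)^α = (56.0/38.0)^0.331 = (1.4737)^0.331 = 1.13695
Power-density ratio: P_B/P_A = (V_B/V_A)³ = (1.13695)³ = 1.46969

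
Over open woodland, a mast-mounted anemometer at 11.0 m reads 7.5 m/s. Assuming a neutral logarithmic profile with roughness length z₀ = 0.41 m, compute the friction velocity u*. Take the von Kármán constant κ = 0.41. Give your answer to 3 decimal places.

u* ≈ 0.935 m/s

Log law: V(z) = (u*/κ) · ln(z/z₀) ⇒ u* = κ · V / ln(z/z₀)
u* = 0.41 × 7.5 / ln(11.0/0.41) = 0.41 × 7.5 / 3.2895
   = 3.0750 / 3.2895 = 0.9348 m/s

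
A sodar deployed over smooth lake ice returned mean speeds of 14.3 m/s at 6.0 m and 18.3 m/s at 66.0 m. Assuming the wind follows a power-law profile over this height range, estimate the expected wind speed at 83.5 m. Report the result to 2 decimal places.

First find α: α = ln(V₂/V₁)/ln(z₂/z₁) = ln(18.3/14.3)/ln(66.0/6.0) = 0.24664/2.39790 = 0.1029
Extrapolate from 66.0 m to 83.5 m: V₃ = 18.3 × (83.5/66.0)^0.1029 = 18.3 × 1.0245 = 18.7481 m/s

18.75 m/s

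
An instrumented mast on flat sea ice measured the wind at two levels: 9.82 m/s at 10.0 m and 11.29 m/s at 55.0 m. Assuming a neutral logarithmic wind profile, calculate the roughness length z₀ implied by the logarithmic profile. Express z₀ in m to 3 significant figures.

Log law: V(z) ∝ ln(z/z₀). With r = V₁/V₂ = 9.82/11.29 = 0.86980,
r · ln(z₂/z₀) = ln(z₁/z₀) ⇒ ln z₀ = (ln z₁ − r·ln z₂)/(1 − r)
ln z₀ = (2.30259 − 0.86980×4.00733) / 0.13020 = -9.0856
z₀ = exp(-9.0856) = 0.0001133 m

z₀ ≈ 0.000113 m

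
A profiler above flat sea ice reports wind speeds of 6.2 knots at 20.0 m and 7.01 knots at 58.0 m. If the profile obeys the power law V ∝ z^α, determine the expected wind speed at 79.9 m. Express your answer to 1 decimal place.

7.3 knots

First find α: α = ln(V₂/V₁)/ln(z₂/z₁) = ln(7.01/6.2)/ln(58.0/20.0) = 0.12279/1.06471 = 0.1153
Extrapolate from 58.0 m to 79.9 m: V₃ = 7.01 × (79.9/58.0)^0.1153 = 7.01 × 1.0376 = 7.2738 knots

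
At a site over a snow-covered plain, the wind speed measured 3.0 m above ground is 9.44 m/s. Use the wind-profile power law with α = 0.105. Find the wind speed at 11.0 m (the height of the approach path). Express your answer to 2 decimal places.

10.82 m/s

Power-law profile: V₂ = V₁ · (z₂/z₁)^α
V₂ = 9.44 × (11.0/3.0)^0.105 = 9.44 × (3.6667)^0.105
    = 9.44 × 1.1462 = 10.8198 m/s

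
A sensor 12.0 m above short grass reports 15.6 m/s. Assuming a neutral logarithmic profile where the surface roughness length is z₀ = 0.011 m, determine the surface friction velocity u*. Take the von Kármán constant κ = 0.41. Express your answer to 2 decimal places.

Log law: V(z) = (u*/κ) · ln(z/z₀) ⇒ u* = κ · V / ln(z/z₀)
u* = 0.41 × 15.6 / ln(12.0/0.011) = 0.41 × 15.6 / 6.9948
   = 6.3960 / 6.9948 = 0.9144 m/s

u* ≈ 0.91 m/s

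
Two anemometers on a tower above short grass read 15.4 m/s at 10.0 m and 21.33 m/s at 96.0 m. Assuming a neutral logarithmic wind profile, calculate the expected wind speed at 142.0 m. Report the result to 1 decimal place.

22.4 m/s

Log law: V ∝ ln(z/z₀). From the pair, with r = V₁/V₂ = 0.72199,
ln z₀ = (ln z₁ − r·ln z₂)/(1 − r) = (2.3026 − 0.72199×4.5643)/0.27801 = -3.5711 → z₀ = 0.02812 m
V₃ = V₁ · ln(z₃/z₀)/ln(z₁/z₀) = 15.4 × 8.5270/5.8737 = 22.3564 m/s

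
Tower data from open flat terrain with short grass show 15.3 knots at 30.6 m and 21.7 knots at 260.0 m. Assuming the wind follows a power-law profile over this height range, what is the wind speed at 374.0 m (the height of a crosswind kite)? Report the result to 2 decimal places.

23.03 knots

First find α: α = ln(V₂/V₁)/ln(z₂/z₁) = ln(21.7/15.3)/ln(260.0/30.6) = 0.34946/2.13968 = 0.1633
Extrapolate from 260.0 m to 374.0 m: V₃ = 21.7 × (374.0/260.0)^0.1633 = 21.7 × 1.0612 = 23.0276 knots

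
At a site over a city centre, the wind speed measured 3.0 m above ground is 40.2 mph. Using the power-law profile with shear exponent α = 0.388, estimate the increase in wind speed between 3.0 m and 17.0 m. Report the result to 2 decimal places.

Power law: V₂ = V₁ · (z₂/z₁)^α = 40.2 × (5.6667)^0.388 = 78.7984 mph
ΔV = 78.7984 − 40.2 = 38.5984 mph

38.60 mph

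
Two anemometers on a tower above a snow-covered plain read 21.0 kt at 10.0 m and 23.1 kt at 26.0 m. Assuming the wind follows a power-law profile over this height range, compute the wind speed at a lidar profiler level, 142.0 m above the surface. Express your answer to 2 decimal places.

First find α: α = ln(V₂/V₁)/ln(z₂/z₁) = ln(23.1/21.0)/ln(26.0/10.0) = 0.09531/0.95551 = 0.0997
Extrapolate from 26.0 m to 142.0 m: V₃ = 23.1 × (142.0/26.0)^0.0997 = 23.1 × 1.1845 = 27.3626 kt

27.36 kt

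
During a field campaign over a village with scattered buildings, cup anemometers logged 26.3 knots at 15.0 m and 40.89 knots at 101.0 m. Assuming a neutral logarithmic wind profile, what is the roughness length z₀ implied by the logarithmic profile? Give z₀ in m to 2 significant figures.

z₀ ≈ 0.48 m

Log law: V(z) ∝ ln(z/z₀). With r = V₁/V₂ = 26.3/40.89 = 0.64319,
r · ln(z₂/z₀) = ln(z₁/z₀) ⇒ ln z₀ = (ln z₁ − r·ln z₂)/(1 − r)
ln z₀ = (2.70805 − 0.64319×4.61512) / 0.35681 = -0.7296
z₀ = exp(-0.7296) = 0.4821 m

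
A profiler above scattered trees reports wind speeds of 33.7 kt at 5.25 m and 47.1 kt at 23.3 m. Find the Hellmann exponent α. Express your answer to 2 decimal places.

α ≈ 0.22

Power law: V₂/V₁ = (z₂/z₁)^α ⇒ α = ln(V₂/V₁) / ln(z₂/z₁)
α = ln(47.1/33.7) / ln(23.3/5.25) = ln(1.3976) / ln(4.4381)
  = 0.33478 / 1.49023 = 0.22465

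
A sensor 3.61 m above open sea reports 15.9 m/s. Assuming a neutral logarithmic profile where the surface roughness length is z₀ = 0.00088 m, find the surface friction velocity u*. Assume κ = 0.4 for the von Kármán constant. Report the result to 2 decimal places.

Log law: V(z) = (u*/κ) · ln(z/z₀) ⇒ u* = κ · V / ln(z/z₀)
u* = 0.4 × 15.9 / ln(3.61/0.00088) = 0.4 × 15.9 / 8.3193
   = 6.3600 / 8.3193 = 0.7645 m/s

u* ≈ 0.76 m/s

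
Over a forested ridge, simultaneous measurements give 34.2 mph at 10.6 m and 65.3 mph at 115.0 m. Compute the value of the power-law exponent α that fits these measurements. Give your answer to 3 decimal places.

Power law: V₂/V₁ = (z₂/z₁)^α ⇒ α = ln(V₂/V₁) / ln(z₂/z₁)
α = ln(65.3/34.2) / ln(115.0/10.6) = ln(1.9094) / ln(10.8491)
  = 0.64677 / 2.38408 = 0.27129

α ≈ 0.271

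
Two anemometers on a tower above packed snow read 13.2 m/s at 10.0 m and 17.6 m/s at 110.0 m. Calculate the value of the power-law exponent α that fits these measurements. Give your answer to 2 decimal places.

α ≈ 0.12

Power law: V₂/V₁ = (z₂/z₁)^α ⇒ α = ln(V₂/V₁) / ln(z₂/z₁)
α = ln(17.6/13.2) / ln(110.0/10.0) = ln(1.3333) / ln(11.0000)
  = 0.28768 / 2.39790 = 0.11997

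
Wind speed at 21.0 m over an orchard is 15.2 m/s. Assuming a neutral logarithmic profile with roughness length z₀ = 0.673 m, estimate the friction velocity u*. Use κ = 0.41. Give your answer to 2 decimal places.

u* ≈ 1.81 m/s

Log law: V(z) = (u*/κ) · ln(z/z₀) ⇒ u* = κ · V / ln(z/z₀)
u* = 0.41 × 15.2 / ln(21.0/0.673) = 0.41 × 15.2 / 3.4405
   = 6.2320 / 3.4405 = 1.8113 m/s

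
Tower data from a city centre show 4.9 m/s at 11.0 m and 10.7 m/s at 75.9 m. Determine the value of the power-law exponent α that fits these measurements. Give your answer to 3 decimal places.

Power law: V₂/V₁ = (z₂/z₁)^α ⇒ α = ln(V₂/V₁) / ln(z₂/z₁)
α = ln(10.7/4.9) / ln(75.9/11.0) = ln(2.1837) / ln(6.9000)
  = 0.78101 / 1.93152 = 0.40435

α ≈ 0.404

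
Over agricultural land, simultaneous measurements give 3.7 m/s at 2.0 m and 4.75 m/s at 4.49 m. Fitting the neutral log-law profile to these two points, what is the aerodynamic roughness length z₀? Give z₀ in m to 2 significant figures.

z₀ ≈ 0.12 m

Log law: V(z) ∝ ln(z/z₀). With r = V₁/V₂ = 3.7/4.75 = 0.77895,
r · ln(z₂/z₀) = ln(z₁/z₀) ⇒ ln z₀ = (ln z₁ − r·ln z₂)/(1 − r)
ln z₀ = (0.69315 − 0.77895×1.50185) / 0.22105 = -2.1566
z₀ = exp(-2.1566) = 0.1157 m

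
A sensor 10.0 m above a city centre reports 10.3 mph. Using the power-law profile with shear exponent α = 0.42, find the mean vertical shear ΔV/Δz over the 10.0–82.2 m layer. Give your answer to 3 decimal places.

Power law: V₂ = V₁ · (z₂/z₁)^α = 10.3 × (8.2200)^0.42 = 24.9507 mph
ΔV/Δz = (24.9507 − 10.3)/(82.2 − 10.0) = 14.6507/72.2000 = 0.20292 mph/m

0.203 mph/m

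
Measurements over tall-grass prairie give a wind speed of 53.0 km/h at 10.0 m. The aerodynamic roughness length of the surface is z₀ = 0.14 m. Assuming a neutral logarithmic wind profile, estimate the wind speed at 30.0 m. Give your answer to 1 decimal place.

66.6 km/h

Log law: V(z) ∝ ln(z/z₀), so V₂/V₁ = ln(z₂/z₀) / ln(z₁/z₀).
ln(30.0/0.14) = 5.3673, ln(10.0/0.14) = 4.2687
V₂ = 53.0 × 5.3673/4.2687 = 53.0 × 1.2574 = 66.6403 km/h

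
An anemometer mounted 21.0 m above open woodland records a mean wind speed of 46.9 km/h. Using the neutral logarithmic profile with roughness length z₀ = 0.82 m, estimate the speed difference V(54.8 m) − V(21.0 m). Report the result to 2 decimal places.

13.87 km/h

Log law: V₂ = V₁ · ln(z₂/z₀)/ln(z₁/z₀) = 46.9 × 4.2021/3.2430 = 60.7715 km/h
ΔV = 60.7715 − 46.9 = 13.8715 km/h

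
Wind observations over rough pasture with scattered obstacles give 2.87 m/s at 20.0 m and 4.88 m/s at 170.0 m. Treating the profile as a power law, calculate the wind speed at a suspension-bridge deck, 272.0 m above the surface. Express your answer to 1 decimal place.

First find α: α = ln(V₂/V₁)/ln(z₂/z₁) = ln(4.88/2.87)/ln(170.0/20.0) = 0.53083/2.14007 = 0.2480
Extrapolate from 170.0 m to 272.0 m: V₃ = 4.88 × (272.0/170.0)^0.2480 = 4.88 × 1.1236 = 5.4834 m/s

5.5 m/s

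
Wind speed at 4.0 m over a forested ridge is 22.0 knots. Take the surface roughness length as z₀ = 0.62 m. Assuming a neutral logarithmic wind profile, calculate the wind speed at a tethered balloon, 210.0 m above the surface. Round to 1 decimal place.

68.7 knots

Log law: V(z) ∝ ln(z/z₀), so V₂/V₁ = ln(z₂/z₀) / ln(z₁/z₀).
ln(210.0/0.62) = 5.8251, ln(4.0/0.62) = 1.8643
V₂ = 22.0 × 5.8251/1.8643 = 22.0 × 3.1245 = 68.7395 knots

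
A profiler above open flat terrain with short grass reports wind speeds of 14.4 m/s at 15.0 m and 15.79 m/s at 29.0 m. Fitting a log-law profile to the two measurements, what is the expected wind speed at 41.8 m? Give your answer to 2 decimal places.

Log law: V ∝ ln(z/z₀). From the pair, with r = V₁/V₂ = 0.91197,
ln z₀ = (ln z₁ − r·ln z₂)/(1 − r) = (2.7081 − 0.91197×3.3673)/0.08803 = -4.1215 → z₀ = 0.01622 m
V₃ = V₁ · ln(z₃/z₀)/ln(z₁/z₀) = 14.4 × 7.8544/6.8296 = 16.5609 m/s

16.56 m/s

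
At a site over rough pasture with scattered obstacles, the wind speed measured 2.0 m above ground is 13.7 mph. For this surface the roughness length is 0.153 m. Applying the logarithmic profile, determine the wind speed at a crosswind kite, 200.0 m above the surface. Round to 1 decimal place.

38.2 mph

Log law: V(z) ∝ ln(z/z₀), so V₂/V₁ = ln(z₂/z₀) / ln(z₁/z₀).
ln(200.0/0.153) = 7.1756, ln(2.0/0.153) = 2.5705
V₂ = 13.7 × 7.1756/2.5705 = 13.7 × 2.7916 = 38.2445 mph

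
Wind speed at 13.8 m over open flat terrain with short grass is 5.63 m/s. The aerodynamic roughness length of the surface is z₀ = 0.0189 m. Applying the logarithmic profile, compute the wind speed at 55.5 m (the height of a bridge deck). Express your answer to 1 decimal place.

Log law: V(z) ∝ ln(z/z₀), so V₂/V₁ = ln(z₂/z₀) / ln(z₁/z₀).
ln(55.5/0.0189) = 7.9850, ln(13.8/0.0189) = 6.5933
V₂ = 5.63 × 7.9850/6.5933 = 5.63 × 1.2111 = 6.8184 m/s

6.8 m/s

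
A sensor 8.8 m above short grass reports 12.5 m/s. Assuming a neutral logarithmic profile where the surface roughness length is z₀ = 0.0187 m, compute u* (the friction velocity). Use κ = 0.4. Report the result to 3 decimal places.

u* ≈ 0.812 m/s

Log law: V(z) = (u*/κ) · ln(z/z₀) ⇒ u* = κ · V / ln(z/z₀)
u* = 0.4 × 12.5 / ln(8.8/0.0187) = 0.4 × 12.5 / 6.1540
   = 5.0000 / 6.1540 = 0.8125 m/s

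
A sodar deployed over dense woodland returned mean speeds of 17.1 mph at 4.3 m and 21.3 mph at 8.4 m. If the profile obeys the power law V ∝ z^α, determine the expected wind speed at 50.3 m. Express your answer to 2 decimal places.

38.31 mph

First find α: α = ln(V₂/V₁)/ln(z₂/z₁) = ln(21.3/17.1)/ln(8.4/4.3) = 0.21963/0.66962 = 0.3280
Extrapolate from 8.4 m to 50.3 m: V₃ = 21.3 × (50.3/8.4)^0.3280 = 21.3 × 1.7986 = 38.3110 mph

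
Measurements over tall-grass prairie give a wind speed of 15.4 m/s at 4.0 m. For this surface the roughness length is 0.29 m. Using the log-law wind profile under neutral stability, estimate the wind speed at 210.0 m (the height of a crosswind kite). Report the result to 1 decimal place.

Log law: V(z) ∝ ln(z/z₀), so V₂/V₁ = ln(z₂/z₀) / ln(z₁/z₀).
ln(210.0/0.29) = 6.5850, ln(4.0/0.29) = 2.6242
V₂ = 15.4 × 6.5850/2.6242 = 15.4 × 2.5094 = 38.6441 m/s

38.6 m/s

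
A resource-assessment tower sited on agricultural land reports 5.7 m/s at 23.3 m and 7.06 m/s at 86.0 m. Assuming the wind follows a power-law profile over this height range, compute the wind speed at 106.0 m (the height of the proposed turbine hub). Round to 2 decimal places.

7.31 m/s

First find α: α = ln(V₂/V₁)/ln(z₂/z₁) = ln(7.06/5.7)/ln(86.0/23.3) = 0.21398/1.30589 = 0.1639
Extrapolate from 86.0 m to 106.0 m: V₃ = 7.06 × (106.0/86.0)^0.1639 = 7.06 × 1.0349 = 7.3061 m/s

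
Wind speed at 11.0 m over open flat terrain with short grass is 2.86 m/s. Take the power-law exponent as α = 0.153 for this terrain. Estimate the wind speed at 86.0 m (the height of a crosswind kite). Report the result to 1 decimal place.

3.9 m/s

Power-law profile: V₂ = V₁ · (z₂/z₁)^α
V₂ = 2.86 × (86.0/11.0)^0.153 = 2.86 × (7.8182)^0.153
    = 2.86 × 1.3698 = 3.9175 m/s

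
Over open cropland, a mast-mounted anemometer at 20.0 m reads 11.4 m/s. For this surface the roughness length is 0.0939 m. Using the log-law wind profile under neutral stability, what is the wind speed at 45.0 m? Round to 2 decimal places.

13.12 m/s

Log law: V(z) ∝ ln(z/z₀), so V₂/V₁ = ln(z₂/z₀) / ln(z₁/z₀).
ln(45.0/0.0939) = 6.1722, ln(20.0/0.0939) = 5.3613
V₂ = 11.4 × 6.1722/5.3613 = 11.4 × 1.1513 = 13.1243 m/s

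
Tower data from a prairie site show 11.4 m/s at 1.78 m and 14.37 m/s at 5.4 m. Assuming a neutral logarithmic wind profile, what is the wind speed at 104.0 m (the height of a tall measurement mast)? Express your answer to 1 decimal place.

22.3 m/s

Log law: V ∝ ln(z/z₀). From the pair, with r = V₁/V₂ = 0.79332,
ln z₀ = (ln z₁ − r·ln z₂)/(1 − r) = (0.5766 − 0.79332×1.6864)/0.20668 = -3.6832 → z₀ = 0.02514 m
V₃ = V₁ · ln(z₃/z₀)/ln(z₁/z₀) = 11.4 × 8.3276/4.2598 = 22.2862 m/s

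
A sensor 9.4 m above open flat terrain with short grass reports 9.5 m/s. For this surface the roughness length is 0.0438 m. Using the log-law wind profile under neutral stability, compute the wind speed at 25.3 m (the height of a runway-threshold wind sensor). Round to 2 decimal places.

11.25 m/s

Log law: V(z) ∝ ln(z/z₀), so V₂/V₁ = ln(z₂/z₀) / ln(z₁/z₀).
ln(25.3/0.0438) = 6.3589, ln(9.4/0.0438) = 5.3688
V₂ = 9.5 × 6.3589/5.3688 = 9.5 × 1.1844 = 11.2519 m/s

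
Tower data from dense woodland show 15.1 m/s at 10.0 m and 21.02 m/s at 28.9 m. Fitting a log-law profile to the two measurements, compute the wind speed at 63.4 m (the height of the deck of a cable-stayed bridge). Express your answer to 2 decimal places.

Log law: V ∝ ln(z/z₀). From the pair, with r = V₁/V₂ = 0.71836,
ln z₀ = (ln z₁ − r·ln z₂)/(1 − r) = (2.3026 − 0.71836×3.3638)/0.28164 = -0.4043 → z₀ = 0.6674 m
V₃ = V₁ · ln(z₃/z₀)/ln(z₁/z₀) = 15.1 × 4.5538/2.7069 = 25.4024 m/s

25.40 m/s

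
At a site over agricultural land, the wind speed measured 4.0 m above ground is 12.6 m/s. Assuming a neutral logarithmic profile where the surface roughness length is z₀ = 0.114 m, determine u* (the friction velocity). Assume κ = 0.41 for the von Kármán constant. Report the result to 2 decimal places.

u* ≈ 1.45 m/s

Log law: V(z) = (u*/κ) · ln(z/z₀) ⇒ u* = κ · V / ln(z/z₀)
u* = 0.41 × 12.6 / ln(4.0/0.114) = 0.41 × 12.6 / 3.5579
   = 5.1660 / 3.5579 = 1.4520 m/s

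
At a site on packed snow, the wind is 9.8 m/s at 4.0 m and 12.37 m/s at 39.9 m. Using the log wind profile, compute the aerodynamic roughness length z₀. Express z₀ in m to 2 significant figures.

Log law: V(z) ∝ ln(z/z₀). With r = V₁/V₂ = 9.8/12.37 = 0.79224,
r · ln(z₂/z₀) = ln(z₁/z₀) ⇒ ln z₀ = (ln z₁ − r·ln z₂)/(1 − r)
ln z₀ = (1.38629 − 0.79224×3.68638) / 0.20776 = -7.3844
z₀ = exp(-7.3844) = 0.0006208 m

z₀ ≈ 0.00062 m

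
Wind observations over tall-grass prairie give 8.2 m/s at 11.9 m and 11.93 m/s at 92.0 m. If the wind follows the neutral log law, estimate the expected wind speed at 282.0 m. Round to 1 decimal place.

14.0 m/s

Log law: V ∝ ln(z/z₀). From the pair, with r = V₁/V₂ = 0.68734,
ln z₀ = (ln z₁ − r·ln z₂)/(1 − r) = (2.4765 − 0.68734×4.5218)/0.31266 = -2.0197 → z₀ = 0.1327 m
V₃ = V₁ · ln(z₃/z₀)/ln(z₁/z₀) = 8.2 × 7.6616/4.4963 = 13.9728 m/s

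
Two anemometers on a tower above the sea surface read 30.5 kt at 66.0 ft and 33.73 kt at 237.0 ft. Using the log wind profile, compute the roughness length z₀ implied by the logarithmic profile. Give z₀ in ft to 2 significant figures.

z₀ ≈ 0.00038 ft

Log law: V(z) ∝ ln(z/z₀). With r = V₁/V₂ = 30.5/33.73 = 0.90424,
r · ln(z₂/z₀) = ln(z₁/z₀) ⇒ ln z₀ = (ln z₁ − r·ln z₂)/(1 − r)
ln z₀ = (4.18965 − 0.90424×5.46806) / 0.09576 = -7.8820
z₀ = exp(-7.8820) = 0.0003775 ft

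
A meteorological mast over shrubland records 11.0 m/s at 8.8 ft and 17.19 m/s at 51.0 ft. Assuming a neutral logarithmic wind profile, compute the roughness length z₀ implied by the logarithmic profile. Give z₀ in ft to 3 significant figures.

Log law: V(z) ∝ ln(z/z₀). With r = V₁/V₂ = 11.0/17.19 = 0.63991,
r · ln(z₂/z₀) = ln(z₁/z₀) ⇒ ln z₀ = (ln z₁ − r·ln z₂)/(1 − r)
ln z₀ = (2.17475 − 0.63991×3.93183) / 0.36009 = -0.9477
z₀ = exp(-0.9477) = 0.3876 ft

z₀ ≈ 0.388 ft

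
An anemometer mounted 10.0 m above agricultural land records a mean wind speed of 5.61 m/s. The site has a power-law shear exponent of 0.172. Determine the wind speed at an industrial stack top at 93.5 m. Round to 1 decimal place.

Power-law profile: V₂ = V₁ · (z₂/z₁)^α
V₂ = 5.61 × (93.5/10.0)^0.172 = 5.61 × (9.3500)^0.172
    = 5.61 × 1.4689 = 8.2403 m/s

8.2 m/s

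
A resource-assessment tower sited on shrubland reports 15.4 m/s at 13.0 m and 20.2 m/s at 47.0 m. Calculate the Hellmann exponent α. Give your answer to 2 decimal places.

Power law: V₂/V₁ = (z₂/z₁)^α ⇒ α = ln(V₂/V₁) / ln(z₂/z₁)
α = ln(20.2/15.4) / ln(47.0/13.0) = ln(1.3117) / ln(3.6154)
  = 0.27132 / 1.28520 = 0.21111

α ≈ 0.21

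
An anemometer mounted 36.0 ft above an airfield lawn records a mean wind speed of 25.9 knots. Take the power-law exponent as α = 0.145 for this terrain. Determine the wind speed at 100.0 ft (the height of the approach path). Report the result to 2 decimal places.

30.04 knots

Power-law profile: V₂ = V₁ · (z₂/z₁)^α
V₂ = 25.9 × (100.0/36.0)^0.145 = 25.9 × (2.7778)^0.145
    = 25.9 × 1.1597 = 30.0356 knots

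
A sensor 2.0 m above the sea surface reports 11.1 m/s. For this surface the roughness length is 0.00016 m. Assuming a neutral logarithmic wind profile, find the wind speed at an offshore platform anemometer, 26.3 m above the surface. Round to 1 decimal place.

14.1 m/s

Log law: V(z) ∝ ln(z/z₀), so V₂/V₁ = ln(z₂/z₀) / ln(z₁/z₀).
ln(26.3/0.00016) = 12.0099, ln(2.0/0.00016) = 9.4335
V₂ = 11.1 × 12.0099/9.4335 = 11.1 × 1.2731 = 14.1316 m/s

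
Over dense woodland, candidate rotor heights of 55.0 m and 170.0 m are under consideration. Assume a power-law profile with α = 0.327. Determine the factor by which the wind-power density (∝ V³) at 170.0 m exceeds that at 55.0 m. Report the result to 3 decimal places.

3.025

Speed ratio: V_B/V_A = (z_B/z_A)^α = (170.0/55.0)^0.327 = (3.0909)^0.327 = 1.44630
Power-density ratio: P_B/P_A = (V_B/V_A)³ = (1.44630)³ = 3.02534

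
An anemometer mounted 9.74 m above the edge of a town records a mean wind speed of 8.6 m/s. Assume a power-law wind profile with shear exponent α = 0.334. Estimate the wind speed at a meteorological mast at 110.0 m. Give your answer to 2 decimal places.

Power-law profile: V₂ = V₁ · (z₂/z₁)^α
V₂ = 8.6 × (110.0/9.74)^0.334 = 8.6 × (11.2936)^0.334
    = 8.6 × 2.2472 = 19.3261 m/s

19.33 m/s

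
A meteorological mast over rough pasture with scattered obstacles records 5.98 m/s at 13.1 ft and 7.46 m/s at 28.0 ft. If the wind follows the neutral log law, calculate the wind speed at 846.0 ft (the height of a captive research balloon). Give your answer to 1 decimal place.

14.1 m/s

Log law: V ∝ ln(z/z₀). From the pair, with r = V₁/V₂ = 0.80161,
ln z₀ = (ln z₁ − r·ln z₂)/(1 − r) = (2.5726 − 0.80161×3.3322)/0.19839 = -0.4966 → z₀ = 0.6086 ft
V₃ = V₁ · ln(z₃/z₀)/ln(z₁/z₀) = 5.98 × 7.2371/3.0692 = 14.1008 m/s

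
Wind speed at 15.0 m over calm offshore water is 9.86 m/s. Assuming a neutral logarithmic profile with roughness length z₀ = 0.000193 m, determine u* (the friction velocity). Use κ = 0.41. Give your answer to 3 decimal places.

u* ≈ 0.359 m/s

Log law: V(z) = (u*/κ) · ln(z/z₀) ⇒ u* = κ · V / ln(z/z₀)
u* = 0.41 × 9.86 / ln(15.0/0.000193) = 0.41 × 9.86 / 11.2609
   = 4.0426 / 11.2609 = 0.3590 m/s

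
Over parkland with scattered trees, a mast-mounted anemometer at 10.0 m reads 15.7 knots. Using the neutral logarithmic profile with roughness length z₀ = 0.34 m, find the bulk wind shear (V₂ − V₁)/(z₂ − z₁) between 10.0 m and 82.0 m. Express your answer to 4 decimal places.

0.1357 knots/m

Log law: V₂ = V₁ · ln(z₂/z₀)/ln(z₁/z₀) = 15.7 × 5.4855/3.3814 = 25.4696 knots
ΔV/Δz = (25.4696 − 15.7)/(82.0 − 10.0) = 9.7696/72.0000 = 0.13569 knots/m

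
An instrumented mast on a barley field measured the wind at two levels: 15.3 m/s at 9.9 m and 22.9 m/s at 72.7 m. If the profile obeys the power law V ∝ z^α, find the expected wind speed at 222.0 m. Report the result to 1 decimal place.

28.7 m/s

First find α: α = ln(V₂/V₁)/ln(z₂/z₁) = ln(22.9/15.3)/ln(72.7/9.9) = 0.40328/1.99381 = 0.2023
Extrapolate from 72.7 m to 222.0 m: V₃ = 22.9 × (222.0/72.7)^0.2023 = 22.9 × 1.2533 = 28.7011 m/s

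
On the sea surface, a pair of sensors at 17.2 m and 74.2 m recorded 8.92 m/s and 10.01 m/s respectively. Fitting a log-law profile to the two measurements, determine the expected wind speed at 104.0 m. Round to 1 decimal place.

Log law: V ∝ ln(z/z₀). From the pair, with r = V₁/V₂ = 0.89111,
ln z₀ = (ln z₁ − r·ln z₂)/(1 − r) = (2.8449 − 0.89111×4.3068)/0.10889 = -9.1182 → z₀ = 0.0001097 m
V₃ = V₁ · ln(z₃/z₀)/ln(z₁/z₀) = 8.92 × 13.7625/11.9631 = 10.2617 m/s

10.3 m/s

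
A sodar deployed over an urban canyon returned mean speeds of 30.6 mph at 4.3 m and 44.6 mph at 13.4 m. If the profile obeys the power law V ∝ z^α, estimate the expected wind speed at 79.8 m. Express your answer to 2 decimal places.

80.57 mph

First find α: α = ln(V₂/V₁)/ln(z₂/z₁) = ln(44.6/30.6)/ln(13.4/4.3) = 0.37673/1.13664 = 0.3314
Extrapolate from 13.4 m to 79.8 m: V₃ = 44.6 × (79.8/13.4)^0.3314 = 44.6 × 1.8065 = 80.5696 mph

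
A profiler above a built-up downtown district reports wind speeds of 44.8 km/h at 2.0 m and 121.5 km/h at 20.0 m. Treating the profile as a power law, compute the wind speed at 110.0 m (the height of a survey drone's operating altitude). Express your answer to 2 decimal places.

254.32 km/h

First find α: α = ln(V₂/V₁)/ln(z₂/z₁) = ln(121.5/44.8)/ln(20.0/2.0) = 0.99771/2.30259 = 0.4333
Extrapolate from 20.0 m to 110.0 m: V₃ = 121.5 × (110.0/20.0)^0.4333 = 121.5 × 2.0931 = 254.3163 km/h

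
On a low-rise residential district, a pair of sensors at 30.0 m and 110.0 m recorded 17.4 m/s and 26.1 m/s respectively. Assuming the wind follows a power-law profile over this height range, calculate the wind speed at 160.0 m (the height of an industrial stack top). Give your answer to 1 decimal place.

First find α: α = ln(V₂/V₁)/ln(z₂/z₁) = ln(26.1/17.4)/ln(110.0/30.0) = 0.40547/1.29928 = 0.3121
Extrapolate from 110.0 m to 160.0 m: V₃ = 26.1 × (160.0/110.0)^0.3121 = 26.1 × 1.1240 = 29.3375 m/s

29.3 m/s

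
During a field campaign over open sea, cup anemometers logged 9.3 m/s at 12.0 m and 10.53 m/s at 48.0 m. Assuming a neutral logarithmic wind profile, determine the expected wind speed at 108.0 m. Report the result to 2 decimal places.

11.25 m/s

Log law: V ∝ ln(z/z₀). From the pair, with r = V₁/V₂ = 0.88319,
ln z₀ = (ln z₁ − r·ln z₂)/(1 − r) = (2.4849 − 0.88319×3.8712)/0.11681 = -7.9968 → z₀ = 0.0003365 m
V₃ = V₁ · ln(z₃/z₀)/ln(z₁/z₀) = 9.3 × 12.6790/10.4817 = 11.2495 m/s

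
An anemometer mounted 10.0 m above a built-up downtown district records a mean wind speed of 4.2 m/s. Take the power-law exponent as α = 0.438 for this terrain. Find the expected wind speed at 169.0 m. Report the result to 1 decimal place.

Power-law profile: V₂ = V₁ · (z₂/z₁)^α
V₂ = 4.2 × (169.0/10.0)^0.438 = 4.2 × (16.9000)^0.438
    = 4.2 × 3.4500 = 14.4898 m/s

14.5 m/s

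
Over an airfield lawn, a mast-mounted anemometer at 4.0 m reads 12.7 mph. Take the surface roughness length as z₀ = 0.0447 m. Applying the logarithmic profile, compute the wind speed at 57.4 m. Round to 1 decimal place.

20.2 mph

Log law: V(z) ∝ ln(z/z₀), so V₂/V₁ = ln(z₂/z₀) / ln(z₁/z₀).
ln(57.4/0.0447) = 7.1578, ln(4.0/0.0447) = 4.4941
V₂ = 12.7 × 7.1578/4.4941 = 12.7 × 1.5927 = 20.2276 mph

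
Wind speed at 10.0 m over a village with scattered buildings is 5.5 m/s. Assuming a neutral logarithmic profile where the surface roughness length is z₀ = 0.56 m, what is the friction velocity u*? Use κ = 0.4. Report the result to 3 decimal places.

Log law: V(z) = (u*/κ) · ln(z/z₀) ⇒ u* = κ · V / ln(z/z₀)
u* = 0.4 × 5.5 / ln(10.0/0.56) = 0.4 × 5.5 / 2.8824
   = 2.2000 / 2.8824 = 0.7633 m/s

u* ≈ 0.763 m/s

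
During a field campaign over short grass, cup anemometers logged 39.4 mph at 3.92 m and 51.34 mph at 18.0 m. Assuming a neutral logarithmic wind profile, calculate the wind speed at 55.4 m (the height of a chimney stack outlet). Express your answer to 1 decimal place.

60.1 mph

Log law: V ∝ ln(z/z₀). From the pair, with r = V₁/V₂ = 0.76743,
ln z₀ = (ln z₁ − r·ln z₂)/(1 − r) = (1.3661 − 0.76743×2.8904)/0.23257 = -3.6638 → z₀ = 0.02564 m
V₃ = V₁ · ln(z₃/z₀)/ln(z₁/z₀) = 39.4 × 7.6784/5.0299 = 60.1462 mph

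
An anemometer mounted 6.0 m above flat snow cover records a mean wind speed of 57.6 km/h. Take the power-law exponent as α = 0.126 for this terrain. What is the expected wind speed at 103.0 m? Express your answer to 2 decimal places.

82.41 km/h

Power-law profile: V₂ = V₁ · (z₂/z₁)^α
V₂ = 57.6 × (103.0/6.0)^0.126 = 57.6 × (17.1667)^0.126
    = 57.6 × 1.4308 = 82.4125 km/h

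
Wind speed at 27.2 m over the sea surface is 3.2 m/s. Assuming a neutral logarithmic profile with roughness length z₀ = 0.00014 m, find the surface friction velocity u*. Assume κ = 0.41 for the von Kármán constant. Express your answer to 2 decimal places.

u* ≈ 0.11 m/s

Log law: V(z) = (u*/κ) · ln(z/z₀) ⇒ u* = κ · V / ln(z/z₀)
u* = 0.41 × 3.2 / ln(27.2/0.00014) = 0.41 × 3.2 / 12.1771
   = 1.3120 / 12.1771 = 0.1077 m/s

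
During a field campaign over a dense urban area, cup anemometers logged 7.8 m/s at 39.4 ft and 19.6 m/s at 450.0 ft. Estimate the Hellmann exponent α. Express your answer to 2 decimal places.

α ≈ 0.38

Power law: V₂/V₁ = (z₂/z₁)^α ⇒ α = ln(V₂/V₁) / ln(z₂/z₁)
α = ln(19.6/7.8) / ln(450.0/39.4) = ln(2.5128) / ln(11.4213)
  = 0.92141 / 2.43548 = 0.37833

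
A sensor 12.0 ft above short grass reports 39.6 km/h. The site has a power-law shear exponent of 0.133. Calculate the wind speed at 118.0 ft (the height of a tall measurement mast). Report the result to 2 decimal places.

Power-law profile: V₂ = V₁ · (z₂/z₁)^α
V₂ = 39.6 × (118.0/12.0)^0.133 = 39.6 × (9.8333)^0.133
    = 39.6 × 1.3553 = 53.6691 km/h

53.67 km/h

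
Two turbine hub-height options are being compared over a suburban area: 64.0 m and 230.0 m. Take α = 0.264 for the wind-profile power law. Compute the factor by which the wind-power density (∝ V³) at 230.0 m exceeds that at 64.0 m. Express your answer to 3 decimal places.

Speed ratio: V_B/V_A = (z_B/z_A)^α = (230.0/64.0)^0.264 = (3.5938)^0.264 = 1.40173
Power-density ratio: P_B/P_A = (V_B/V_A)³ = (1.40173)³ = 2.75419

2.754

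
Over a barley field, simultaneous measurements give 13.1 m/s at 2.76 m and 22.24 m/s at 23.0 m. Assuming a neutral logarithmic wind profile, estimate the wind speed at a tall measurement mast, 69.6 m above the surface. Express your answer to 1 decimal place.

27.0 m/s

Log law: V ∝ ln(z/z₀). From the pair, with r = V₁/V₂ = 0.58903,
ln z₀ = (ln z₁ − r·ln z₂)/(1 − r) = (1.0152 − 0.58903×3.1355)/0.41097 = -2.0237 → z₀ = 0.1322 m
V₃ = V₁ · ln(z₃/z₀)/ln(z₁/z₀) = 13.1 × 6.2664/3.0389 = 27.0132 m/s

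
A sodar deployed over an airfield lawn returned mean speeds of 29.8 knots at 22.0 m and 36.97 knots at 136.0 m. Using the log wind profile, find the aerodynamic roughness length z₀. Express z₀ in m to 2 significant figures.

z₀ ≈ 0.011 m

Log law: V(z) ∝ ln(z/z₀). With r = V₁/V₂ = 29.8/36.97 = 0.80606,
r · ln(z₂/z₀) = ln(z₁/z₀) ⇒ ln z₀ = (ln z₁ − r·ln z₂)/(1 − r)
ln z₀ = (3.09104 − 0.80606×4.91265) / 0.19394 = -4.4800
z₀ = exp(-4.4800) = 0.01133 m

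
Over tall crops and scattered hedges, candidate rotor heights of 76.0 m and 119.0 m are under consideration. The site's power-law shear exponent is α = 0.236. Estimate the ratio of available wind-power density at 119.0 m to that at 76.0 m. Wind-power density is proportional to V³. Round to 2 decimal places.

Speed ratio: V_B/V_A = (z_B/z_A)^α = (119.0/76.0)^0.236 = (1.5658)^0.236 = 1.11162
Power-density ratio: P_B/P_A = (V_B/V_A)³ = (1.11162)³ = 1.37363

1.37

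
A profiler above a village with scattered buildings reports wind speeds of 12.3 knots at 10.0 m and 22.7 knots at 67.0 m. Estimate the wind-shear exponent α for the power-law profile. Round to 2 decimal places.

Power law: V₂/V₁ = (z₂/z₁)^α ⇒ α = ln(V₂/V₁) / ln(z₂/z₁)
α = ln(22.7/12.3) / ln(67.0/10.0) = ln(1.8455) / ln(6.7000)
  = 0.61277 / 1.90211 = 0.32215

α ≈ 0.32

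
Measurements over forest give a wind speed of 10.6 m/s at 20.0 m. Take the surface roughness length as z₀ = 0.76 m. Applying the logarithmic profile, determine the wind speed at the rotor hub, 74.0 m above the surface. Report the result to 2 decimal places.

Log law: V(z) ∝ ln(z/z₀), so V₂/V₁ = ln(z₂/z₀) / ln(z₁/z₀).
ln(74.0/0.76) = 4.5785, ln(20.0/0.76) = 3.2702
V₂ = 10.6 × 4.5785/3.2702 = 10.6 × 1.4001 = 14.8409 m/s

14.84 m/s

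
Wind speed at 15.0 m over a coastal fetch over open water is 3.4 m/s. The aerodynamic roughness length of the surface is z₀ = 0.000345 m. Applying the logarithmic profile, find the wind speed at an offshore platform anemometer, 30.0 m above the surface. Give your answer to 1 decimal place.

Log law: V(z) ∝ ln(z/z₀), so V₂/V₁ = ln(z₂/z₀) / ln(z₁/z₀).
ln(30.0/0.000345) = 11.3732, ln(15.0/0.000345) = 10.6800
V₂ = 3.4 × 11.3732/10.6800 = 3.4 × 1.0649 = 3.6207 m/s

3.6 m/s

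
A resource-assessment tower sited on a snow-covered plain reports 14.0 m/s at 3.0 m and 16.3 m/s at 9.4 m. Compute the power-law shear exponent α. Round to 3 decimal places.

Power law: V₂/V₁ = (z₂/z₁)^α ⇒ α = ln(V₂/V₁) / ln(z₂/z₁)
α = ln(16.3/14.0) / ln(9.4/3.0) = ln(1.1643) / ln(3.1333)
  = 0.15211 / 1.14210 = 0.13318

α ≈ 0.133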